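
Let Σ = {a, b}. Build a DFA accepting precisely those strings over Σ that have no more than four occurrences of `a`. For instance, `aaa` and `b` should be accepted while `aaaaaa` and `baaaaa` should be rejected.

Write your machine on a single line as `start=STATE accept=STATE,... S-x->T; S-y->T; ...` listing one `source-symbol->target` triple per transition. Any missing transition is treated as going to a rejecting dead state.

Only the number of `a`s matters, and only up to 5. Make a chain S0 → S1 → S2 → S3 → S4 → S5 advanced by each `a` (with S5 absorbing); every other symbol self-loops. The accepting set is {S0, S1, S2, S3, S4}.
With 6 states:
        a   b  
>* S0   S1  S0 
 * S1   S2  S1 
 * S2   S3  S2 
 * S3   S4  S3 
 * S4   S5  S4 
   S5   S5  S5 
(> = start, * = accepting)

start=S0; accept=S0,S1,S2,S3,S4; S0-a->S1; S0-b->S0; S1-a->S2; S1-b->S1; S2-a->S3; S2-b->S2; S3-a->S4; S3-b->S3; S4-a->S5; S4-b->S4; S5-a->S5; S5-b->S5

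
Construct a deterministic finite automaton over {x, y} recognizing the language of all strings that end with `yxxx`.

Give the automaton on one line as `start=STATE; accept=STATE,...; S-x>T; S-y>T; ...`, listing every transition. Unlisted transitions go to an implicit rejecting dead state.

Let each state record the length of the longest suffix of the input read so far that is also a prefix of `yxxx`. q1 means the last symbol is `y`; q2 means the last 2 symbols are `yx`; q3 means the last 3 symbols are `yxx`; q4 means the last 4 symbols are `yxxx`. Accept only at q4, where the string currently ends in `yxxx`.
A 5-state machine:
        x   y  
>  q0   q0  q1 
   q1   q2  q1 
   q2   q3  q1 
   q3   q4  q1 
 * q4   q0  q1 
(> = start, * = accepting)

start=q0; accept=q4; q0-x>q0; q0-y>q1; q1-x>q2; q1-y>q1; q2-x>q3; q2-y>q1; q3-x>q4; q3-y>q1; q4-x>q0; q4-y>q1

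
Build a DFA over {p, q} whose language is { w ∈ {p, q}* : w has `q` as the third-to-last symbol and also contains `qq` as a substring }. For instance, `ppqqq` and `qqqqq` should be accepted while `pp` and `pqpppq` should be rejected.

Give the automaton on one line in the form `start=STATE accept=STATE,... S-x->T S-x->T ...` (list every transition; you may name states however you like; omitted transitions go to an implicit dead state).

Run two small machines in parallel and take their product. One (15 states) tracks the last 3 symbols read; the other (3 states) tracks whether and how much of `qq` has been seen. Each combined state is a pair, one component from each; accept when both components accept.
20 states suffice.
       p  q 
>  A   B  C 
   B   D  E 
   C   F  G 
   D   H  I 
   E   J  K 
   F   L  M 
   G   N  O 
   H   H  I 
   I   J  K 
   J   L  M 
   K   N  O 
   L   H  I 
   M   J  K 
 * N   P  Q 
 * O   N  O 
 * P   R  S 
 * Q   T  K 
   R   R  S 
   S   T  K 
   T   P  Q 
(> = start, * = accepting)

start=A accept=N,O,P,Q A-p->B A-q->C B-p->D B-q->E C-p->F C-q->G D-p->H D-q->I E-p->J E-q->K F-p->L F-q->M G-p->N G-q->O H-p->H H-q->I I-p->J I-q->K J-p->L J-q->M K-p->N K-q->O L-p->H L-q->I M-p->J M-q->K N-p->P N-q->Q O-p->N O-q->O P-p->R P-q->S Q-p->T Q-q->K R-p->R R-q->S S-p->T S-q->K T-p->P T-q->Q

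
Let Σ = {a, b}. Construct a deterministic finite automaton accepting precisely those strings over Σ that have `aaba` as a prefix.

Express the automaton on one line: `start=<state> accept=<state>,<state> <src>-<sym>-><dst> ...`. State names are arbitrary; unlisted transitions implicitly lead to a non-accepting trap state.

Check the first 4 symbols one by one: S0 through S3 record how many have matched `aaba` so far; any wrong symbol goes to the dead state S5. After all 4 match we enter the accepting sink S4.
A 6-state machine:
        a   b  
>  S0   S1  S5 
   S1   S2  S5 
   S2   S5  S3 
   S3   S4  S5 
 * S4   S4  S4 
   S5   S5  S5 
(> = start, * = accepting)

start=S0 accept=S4 S0-a->S1 S0-b->S5 S1-a->S2 S1-b->S5 S2-a->S5 S2-b->S3 S3-a->S4 S3-b->S5 S4-a->S4 S4-b->S4 S5-a->S5 S5-b->S5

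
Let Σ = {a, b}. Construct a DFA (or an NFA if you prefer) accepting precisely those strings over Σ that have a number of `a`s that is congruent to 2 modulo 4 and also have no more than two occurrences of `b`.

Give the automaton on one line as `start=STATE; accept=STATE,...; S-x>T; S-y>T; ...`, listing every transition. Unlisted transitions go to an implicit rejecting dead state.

Build one automaton per condition and run them in lockstep. One (4 states) tracks the count of `a`s modulo 4; the other (4 states) tracks the count of `b`s, saturating at 3. Each combined state is a pair, one component from each; accept when both components accept. Equivalent product states are then merged.
13 states suffice.
          a    b  
>  q0     q1   q2 
   q1     q3   q4 
   q2     q4   q5 
 * q3     q6   q7 
   q4     q7   q8 
   q5     q8   q9 
   q6     q0  q10 
 * q7    q10  q11 
   q8    q11   q9 
   q9     q9   q9 
   q10    q2  q12 
 * q11   q12   q9 
   q12    q5   q9 
(> = start, * = accepting)

start=q0; accept=q3,q7,q11; q0-a>q1; q0-b>q2; q1-a>q3; q1-b>q4; q2-a>q4; q2-b>q5; q3-a>q6; q3-b>q7; q4-a>q7; q4-b>q8; q5-a>q8; q5-b>q9; q6-a>q0; q6-b>q10; q7-a>q10; q7-b>q11; q8-a>q11; q8-b>q9; q9-a>q9; q9-b>q9; q10-a>q2; q10-b>q12; q11-a>q12; q11-b>q9; q12-a>q5; q12-b>q9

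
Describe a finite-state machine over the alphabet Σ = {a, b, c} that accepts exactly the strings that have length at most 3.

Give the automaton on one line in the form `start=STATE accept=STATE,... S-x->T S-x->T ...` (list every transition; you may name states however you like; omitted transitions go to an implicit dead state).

We only need to distinguish lengths 0, 1, …, 3, and '>3'. Chain s0 → s1 → s2 → s3 → s4 on every symbol, with s4 looping. Accepting states: {s0, s1, s2, s3}.
        a   b   c  
>* s0   s1  s1  s1 
 * s1   s2  s2  s2 
 * s2   s3  s3  s3 
 * s3   s4  s4  s4 
   s4   s4  s4  s4 
(> = start, * = accepting)

start=s0 accept=s0,s1,s2,s3 s0-a->s1 s0-b->s1 s0-c->s1 s1-a->s2 s1-b->s2 s1-c->s2 s2-a->s3 s2-b->s3 s2-c->s3 s3-a->s4 s3-b->s4 s3-c->s4 s4-a->s4 s4-b->s4 s4-c->s4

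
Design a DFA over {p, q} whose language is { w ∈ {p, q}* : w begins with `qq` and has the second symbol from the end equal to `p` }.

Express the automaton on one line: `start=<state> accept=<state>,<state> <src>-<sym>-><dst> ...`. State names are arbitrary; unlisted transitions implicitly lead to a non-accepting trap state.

Handle the two conditions separately and then intersect. One (4 states) tracks whether the input so far still matches the prefix `qq`; the other (7 states) tracks the last 2 symbols read. Each combined state is a pair, one component from each; accept when both components accept.
11 states suffice.
       p  q 
>  A   B  C 
   B   D  E 
   C   F  G 
   D   D  E 
   E   F  H 
   F   D  E 
   G   I  G 
   H   F  H 
   I   J  K 
 * J   J  K 
 * K   I  G 
(> = start, * = accepting)

start=A accept=J,K A-p->B A-q->C B-p->D B-q->E C-p->F C-q->G D-p->D D-q->E E-p->F E-q->H F-p->D F-q->E G-p->I G-q->G H-p->F H-q->H I-p->J I-q->K J-p->J J-q->K K-p->I K-q->G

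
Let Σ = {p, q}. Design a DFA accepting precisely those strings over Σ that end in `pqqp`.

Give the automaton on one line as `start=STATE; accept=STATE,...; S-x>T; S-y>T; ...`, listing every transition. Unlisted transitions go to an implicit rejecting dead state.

Remember how much of `pqqp` the current input suffix matches. State S0 means no match yet; S1 means the last symbol is `p`; S2 means the last 2 symbols are `pq`; S3 means the last 3 symbols are `pqq`; S4 means the last 4 symbols are `pqqp`. Only S4 accepts. On a mismatch, fall back to the longest proper suffix that is still a prefix of `pqqp`.
        p   q  
>  S0   S1  S0 
   S1   S1  S2 
   S2   S1  S3 
   S3   S4  S0 
 * S4   S1  S2 
(> = start, * = accepting)

start=S0; accept=S4; S0-p>S1; S0-q>S0; S1-p>S1; S1-q>S2; S2-p>S1; S2-q>S3; S3-p>S4; S3-q>S0; S4-p>S1; S4-q>S2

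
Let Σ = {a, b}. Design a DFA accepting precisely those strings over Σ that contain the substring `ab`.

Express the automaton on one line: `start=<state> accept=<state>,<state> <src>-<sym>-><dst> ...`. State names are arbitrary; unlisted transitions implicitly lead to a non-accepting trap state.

start=q0 accept=q2 q0-a->q1 q0-b->q0 q1-a->q1 q1-b->q2 q2-a->q2 q2-b->q2

Track how much of `ab` has been matched so far: state q0 is no progress, q2 is the absorbing accept state reached once `ab` has occurred. Intermediate states record partial matches; on a mismatch, fall back to the longest reusable overlap.
3 states suffice.
        a   b  
>  q0   q1  q0 
   q1   q1  q2 
 * q2   q2  q2 
(> = start, * = accepting)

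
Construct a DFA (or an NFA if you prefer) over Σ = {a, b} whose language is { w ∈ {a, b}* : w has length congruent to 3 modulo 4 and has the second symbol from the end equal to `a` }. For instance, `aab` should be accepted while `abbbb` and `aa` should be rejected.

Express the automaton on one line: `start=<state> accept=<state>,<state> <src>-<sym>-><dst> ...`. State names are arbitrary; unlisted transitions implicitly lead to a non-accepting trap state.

Handle the two conditions separately and then intersect. One (4 states) tracks the input length modulo 4; the other (7 states) tracks the last 2 symbols read. Each combined state is a pair, one component from each; accept when both components accept. After merging equivalent states the machine shrinks.
A 6-state machine:
        a   b  
>  s0   s1  s1 
   s1   s2  s3 
   s2   s4  s4 
   s3   s5  s5 
 * s4   s0  s0 
   s5   s0  s0 
(> = start, * = accepting)

start=s0 accept=s4 s0-a->s1 s0-b->s1 s1-a->s2 s1-b->s3 s2-a->s4 s2-b->s4 s3-a->s5 s3-b->s5 s4-a->s0 s4-b->s0 s5-a->s0 s5-b->s0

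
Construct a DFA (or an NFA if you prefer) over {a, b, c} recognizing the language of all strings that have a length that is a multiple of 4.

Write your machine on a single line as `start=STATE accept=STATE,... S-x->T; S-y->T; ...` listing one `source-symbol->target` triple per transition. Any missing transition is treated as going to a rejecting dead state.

start=S0; accept=S0; S0-a->S1; S0-b->S1; S0-c->S1; S1-a->S2; S1-b->S2; S1-c->S2; S2-a->S3; S2-b->S3; S2-c->S3; S3-a->S0; S3-b->S0; S3-c->S0

Count input length modulo 4: every symbol advances one step around the cycle S0 → S1 → S2 → S3 → S0. Accept at S0.
4 states suffice.
        a   b   c  
>* S0   S1  S1  S1 
   S1   S2  S2  S2 
   S2   S3  S3  S3 
   S3   S0  S0  S0 
(> = start, * = accepting)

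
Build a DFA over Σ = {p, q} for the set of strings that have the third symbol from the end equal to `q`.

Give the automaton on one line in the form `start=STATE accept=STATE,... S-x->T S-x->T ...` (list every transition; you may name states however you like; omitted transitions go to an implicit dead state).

A DFA must remember the last 3 symbols (since which symbol is third-to-last isn't known until the input ends). Use one state per possible window of the last ≤3 symbols; accept from those whose window starts with `q`.
With 15 states:
          p    q  
>  s0     s1   s2 
   s1     s3   s4 
   s2     s5   s6 
   s3     s7   s8 
   s4     s9  s10 
   s5    s11  s12 
   s6    s13  s14 
   s7     s7   s8 
   s8     s9  s10 
   s9    s11  s12 
   s10   s13  s14 
 * s11    s7   s8 
 * s12    s9  s10 
 * s13   s11  s12 
 * s14   s13  s14 
(> = start, * = accepting)

start=s0 accept=s11,s12,s13,s14 s0-p->s1 s0-q->s2 s1-p->s3 s1-q->s4 s2-p->s5 s2-q->s6 s3-p->s7 s3-q->s8 s4-p->s9 s4-q->s10 s5-p->s11 s5-q->s12 s6-p->s13 s6-q->s14 s7-p->s7 s7-q->s8 s8-p->s9 s8-q->s10 s9-p->s11 s9-q->s12 s10-p->s13 s10-q->s14 s11-p->s7 s11-q->s8 s12-p->s9 s12-q->s10 s13-p->s11 s13-q->s12 s14-p->s13 s14-q->s14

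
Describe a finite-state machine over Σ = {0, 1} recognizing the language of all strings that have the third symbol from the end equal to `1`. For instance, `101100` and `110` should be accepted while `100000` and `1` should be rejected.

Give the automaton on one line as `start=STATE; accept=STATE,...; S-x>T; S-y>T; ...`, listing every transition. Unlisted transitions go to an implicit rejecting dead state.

start=s0; accept=s11,s12,s13,s14; s0-0>s1; s0-1>s2; s1-0>s3; s1-1>s4; s2-0>s5; s2-1>s6; s3-0>s7; s3-1>s8; s4-0>s9; s4-1>s10; s5-0>s11; s5-1>s12; s6-0>s13; s6-1>s14; s7-0>s7; s7-1>s8; s8-0>s9; s8-1>s10; s9-0>s11; s9-1>s12; s10-0>s13; s10-1>s14; s11-0>s7; s11-1>s8; s12-0>s9; s12-1>s10; s13-0>s11; s13-1>s12; s14-0>s13; s14-1>s14

Because acceptance depends on a position counted from the end, the machine has to buffer the most recent 3 symbols. Make each state the string of the last up-to-3 symbols read; on input `x` shift the window left and append `x`. Accept when the buffered window has length 3 and begins with `1`.
15 states suffice.
          0    1  
>  s0     s1   s2 
   s1     s3   s4 
   s2     s5   s6 
   s3     s7   s8 
   s4     s9  s10 
   s5    s11  s12 
   s6    s13  s14 
   s7     s7   s8 
   s8     s9  s10 
   s9    s11  s12 
   s10   s13  s14 
 * s11    s7   s8 
 * s12    s9  s10 
 * s13   s11  s12 
 * s14   s13  s14 
(> = start, * = accepting)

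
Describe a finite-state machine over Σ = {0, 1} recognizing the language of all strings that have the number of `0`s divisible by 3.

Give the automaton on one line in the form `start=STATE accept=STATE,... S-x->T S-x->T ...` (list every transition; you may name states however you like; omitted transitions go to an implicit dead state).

The only thing that matters is how many `0`s have appeared, reduced mod 3. Use one state per residue: q0 for 0, …, q2 for 2. Reading `0` moves to the next residue; anything else stays put. q0 is accepting.
With 3 states:
        0   1  
>* q0   q1  q0 
   q1   q2  q1 
   q2   q0  q2 
(> = start, * = accepting)

start=q0 accept=q0 q0-0->q1 q0-1->q0 q1-0->q2 q1-1->q1 q2-0->q0 q2-1->q2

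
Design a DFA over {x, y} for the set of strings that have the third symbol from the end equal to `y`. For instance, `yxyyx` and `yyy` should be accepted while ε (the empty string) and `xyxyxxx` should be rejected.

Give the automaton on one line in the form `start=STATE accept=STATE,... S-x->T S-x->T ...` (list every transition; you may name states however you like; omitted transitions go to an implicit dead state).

Because acceptance depends on a position counted from the end, the machine has to buffer the most recent 3 symbols. Make each state the string of the last up-to-3 symbols read; on input `x` shift the window left and append `x`. Accept when the buffered window has length 3 and begins with `y`.
15 states suffice.
          x    y  
>  s0     s1   s2 
   s1     s3   s4 
   s2     s5   s6 
   s3     s7   s8 
   s4     s9  s10 
   s5    s11  s12 
   s6    s13  s14 
   s7     s7   s8 
   s8     s9  s10 
   s9    s11  s12 
   s10   s13  s14 
 * s11    s7   s8 
 * s12    s9  s10 
 * s13   s11  s12 
 * s14   s13  s14 
(> = start, * = accepting)

start=s0 accept=s11,s12,s13,s14 s0-x->s1 s0-y->s2 s1-x->s3 s1-y->s4 s2-x->s5 s2-y->s6 s3-x->s7 s3-y->s8 s4-x->s9 s4-y->s10 s5-x->s11 s5-y->s12 s6-x->s13 s6-y->s14 s7-x->s7 s7-y->s8 s8-x->s9 s8-y->s10 s9-x->s11 s9-y->s12 s10-x->s13 s10-y->s14 s11-x->s7 s11-y->s8 s12-x->s9 s12-y->s10 s13-x->s11 s13-y->s12 s14-x->s13 s14-y->s14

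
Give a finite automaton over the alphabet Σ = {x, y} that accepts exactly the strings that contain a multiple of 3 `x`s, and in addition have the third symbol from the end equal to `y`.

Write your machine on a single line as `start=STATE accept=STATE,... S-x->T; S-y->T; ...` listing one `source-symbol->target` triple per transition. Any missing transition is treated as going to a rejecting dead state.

Build one automaton per condition and run them in lockstep. One (3 states) tracks the count of `x`s modulo 3; the other (15 states) tracks the last 3 symbols read. Each combined state is a pair, one component from each; accept when both components accept. Equivalent product states are then merged.
A 14-state machine:
          x    y  
>  q0     q1   q2 
   q1     q3   q4 
   q2     q1   q5 
   q3     q0   q6 
   q4     q7   q4 
   q5     q1   q8 
   q6     q9  q10 
   q7    q11   q6 
 * q8     q1   q8 
   q9     q1  q12 
   q10   q13  q10 
 * q11    q1   q2 
 * q12    q1   q5 
 * q13    q1  q12 
(> = start, * = accepting)

start=q0; accept=q8,q11,q12,q13; q0-x->q1; q0-y->q2; q1-x->q3; q1-y->q4; q2-x->q1; q2-y->q5; q3-x->q0; q3-y->q6; q4-x->q7; q4-y->q4; q5-x->q1; q5-y->q8; q6-x->q9; q6-y->q10; q7-x->q11; q7-y->q6; q8-x->q1; q8-y->q8; q9-x->q1; q9-y->q12; q10-x->q13; q10-y->q10; q11-x->q1; q11-y->q2; q12-x->q1; q12-y->q5; q13-x->q1; q13-y->q12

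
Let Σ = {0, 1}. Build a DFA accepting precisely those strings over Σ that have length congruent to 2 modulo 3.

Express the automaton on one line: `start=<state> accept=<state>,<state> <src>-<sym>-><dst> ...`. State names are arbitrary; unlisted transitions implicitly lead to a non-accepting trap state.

Count input length modulo 3: every symbol advances one step around the cycle q0 → q1 → q2 → q0. Accept at q2.
3 states suffice.
        0   1  
>  q0   q1  q1 
   q1   q2  q2 
 * q2   q0  q0 
(> = start, * = accepting)

start=q0 accept=q2 q0-0->q1 q0-1->q1 q1-0->q2 q1-1->q2 q2-0->q0 q2-1->q0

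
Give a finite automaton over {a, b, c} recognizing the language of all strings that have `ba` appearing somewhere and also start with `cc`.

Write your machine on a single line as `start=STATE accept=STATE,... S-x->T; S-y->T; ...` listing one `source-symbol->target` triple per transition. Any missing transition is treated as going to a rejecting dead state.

Handle the two conditions separately and then intersect. One (3 states) tracks whether and how much of `ba` has been seen; the other (4 states) tracks whether the input so far still matches the prefix `cc`. Each combined state is a pair, one component from each; accept when both components accept. Minimizing collapses redundant product states.
With 6 states:
        a   b   c  
>  s0   s1  s1  s2 
   s1   s1  s1  s1 
   s2   s1  s1  s3 
   s3   s3  s4  s3 
   s4   s5  s4  s3 
 * s5   s5  s5  s5 
(> = start, * = accepting)

start=s0; accept=s5; s0-a->s1; s0-b->s1; s0-c->s2; s1-a->s1; s1-b->s1; s1-c->s1; s2-a->s1; s2-b->s1; s2-c->s3; s3-a->s3; s3-b->s4; s3-c->s3; s4-a->s5; s4-b->s4; s4-c->s3; s5-a->s5; s5-b->s5; s5-c->s5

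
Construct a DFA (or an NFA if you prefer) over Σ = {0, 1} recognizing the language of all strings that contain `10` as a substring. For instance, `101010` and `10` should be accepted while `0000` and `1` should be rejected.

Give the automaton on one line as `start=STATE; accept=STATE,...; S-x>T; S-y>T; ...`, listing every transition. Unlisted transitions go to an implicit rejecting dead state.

States q0..q1 record the length of the longest prefix of `10` that matches the current input suffix. Reaching q2 means `10` has been seen, and we stay there forever. Accept from q2.
3 states suffice.
        0   1  
>  q0   q0  q1 
   q1   q2  q1 
 * q2   q2  q2 
(> = start, * = accepting)

start=q0; accept=q2; q0-0>q0; q0-1>q1; q1-0>q2; q1-1>q1; q2-0>q2; q2-1>q2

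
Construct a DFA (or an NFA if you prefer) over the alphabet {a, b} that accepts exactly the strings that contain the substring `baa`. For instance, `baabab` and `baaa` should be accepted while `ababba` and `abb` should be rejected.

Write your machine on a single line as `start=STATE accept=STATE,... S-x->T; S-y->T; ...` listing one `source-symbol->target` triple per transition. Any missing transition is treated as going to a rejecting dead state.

States q0..q2 record the length of the longest prefix of `baa` that matches the current input suffix. Reaching q3 means `baa` has been seen, and we stay there forever. Accept from q3.
A 4-state machine:
        a   b  
>  q0   q0  q1 
   q1   q2  q1 
   q2   q3  q1 
 * q3   q3  q3 
(> = start, * = accepting)

start=q0; accept=q3; q0-a->q0; q0-b->q1; q1-a->q2; q1-b->q1; q2-a->q3; q2-b->q1; q3-a->q3; q3-b->q3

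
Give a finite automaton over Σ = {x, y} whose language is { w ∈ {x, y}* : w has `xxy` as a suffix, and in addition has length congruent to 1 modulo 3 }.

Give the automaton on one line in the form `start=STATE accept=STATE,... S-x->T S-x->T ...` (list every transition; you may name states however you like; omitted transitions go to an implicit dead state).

start=q0 accept=q10 q0-x->q1 q0-y->q2 q1-x->q3 q1-y->q4 q2-x->q5 q2-y->q4 q3-x->q6 q3-y->q7 q4-x->q8 q4-y->q0 q5-x->q6 q5-y->q0 q6-x->q9 q6-y->q10 q7-x->q1 q7-y->q2 q8-x->q9 q8-y->q2 q9-x->q3 q9-y->q11 q10-x->q5 q10-y->q4 q11-x->q8 q11-y->q0

Run two small machines in parallel and take their product. The first has 4 states tracking how much of the suffix `xxy` has currently been matched; the second has 3 states tracking the input length modulo 3. A product state is a pair (one from each), accepting exactly when both do.
With 12 states:
          x    y  
>  q0     q1   q2 
   q1     q3   q4 
   q2     q5   q4 
   q3     q6   q7 
   q4     q8   q0 
   q5     q6   q0 
   q6     q9  q10 
   q7     q1   q2 
   q8     q9   q2 
   q9     q3  q11 
 * q10    q5   q4 
   q11    q8   q0 
(> = start, * = accepting)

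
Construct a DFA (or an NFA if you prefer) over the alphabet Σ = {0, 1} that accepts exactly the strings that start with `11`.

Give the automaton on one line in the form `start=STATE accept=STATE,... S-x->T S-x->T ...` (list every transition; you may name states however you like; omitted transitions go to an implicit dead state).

start=A accept=C A-0->D A-1->B B-0->D B-1->C C-0->C C-1->C D-0->D D-1->D

Walk along `11` while the input agrees: from A take `1` to B, and so on. Any deviation drops to the rejecting sink D. Once C is reached the prefix is confirmed and every continuation is accepted.
A 4-state machine:
       0  1 
>  A   D  B 
   B   D  C 
 * C   C  C 
   D   D  D 
(> = start, * = accepting)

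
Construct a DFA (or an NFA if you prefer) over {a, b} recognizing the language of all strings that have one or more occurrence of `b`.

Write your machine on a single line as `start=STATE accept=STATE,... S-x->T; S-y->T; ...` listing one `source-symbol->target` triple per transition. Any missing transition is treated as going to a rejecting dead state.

start=S0; accept=S1,S2; S0-a->S0; S0-b->S1; S1-a->S1; S1-b->S2; S2-a->S2; S2-b->S2

Count `b`s, saturating at 2: state S0 means no `b` yet, S1 means one `b` seen, S2 means more than one. Each `b` increments (capped at S2); other symbols loop. Accept from {S1, S2}.
A 3-state machine:
        a   b  
>  S0   S0  S1 
 * S1   S1  S2 
 * S2   S2  S2 
(> = start, * = accepting)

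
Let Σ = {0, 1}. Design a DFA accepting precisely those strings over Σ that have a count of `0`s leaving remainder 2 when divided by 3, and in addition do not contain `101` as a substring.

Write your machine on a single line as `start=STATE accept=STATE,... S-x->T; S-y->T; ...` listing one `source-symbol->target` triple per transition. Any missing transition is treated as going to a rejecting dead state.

start=A; accept=D,G,H; A-0->B; A-1->C; B-0->D; B-1->E; C-0->F; C-1->C; D-0->A; D-1->G; E-0->H; E-1->E; F-0->D; F-1->I; G-0->J; G-1->G; H-0->A; H-1->K; I-0->K; I-1->I; J-0->B; J-1->L; K-0->L; K-1->K; L-0->I; L-1->L

Build one automaton per condition and run them in lockstep. The first has 3 states tracking the count of `0`s modulo 3; the second has 4 states tracking partial matches of the forbidden pattern `101`. A product state is a pair (one from each), accepting exactly when both do.
With 12 states:
       0  1 
>  A   B  C 
   B   D  E 
   C   F  C 
 * D   A  G 
   E   H  E 
   F   D  I 
 * G   J  G 
 * H   A  K 
   I   K  I 
   J   B  L 
   K   L  K 
   L   I  L 
(> = start, * = accepting)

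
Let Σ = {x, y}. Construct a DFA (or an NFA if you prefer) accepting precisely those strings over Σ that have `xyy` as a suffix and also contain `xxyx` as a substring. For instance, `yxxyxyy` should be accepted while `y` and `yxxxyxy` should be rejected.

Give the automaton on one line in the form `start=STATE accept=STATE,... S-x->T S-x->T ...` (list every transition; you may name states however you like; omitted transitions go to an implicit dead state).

start=S0 accept=S6 S0-x->S1 S0-y->S0 S1-x->S2 S1-y->S0 S2-x->S2 S2-y->S3 S3-x->S4 S3-y->S0 S4-x->S4 S4-y->S5 S5-x->S4 S5-y->S6 S6-x->S4 S6-y->S7 S7-x->S4 S7-y->S7

Run two small machines in parallel and take their product. The first has 4 states tracking how much of the suffix `xyy` has currently been matched; the second has 5 states tracking whether and how much of `xxyx` has been seen. A product state is a pair (one from each), accepting exactly when both do. Minimizing collapses redundant product states.
8 states suffice.
        x   y  
>  S0   S1  S0 
   S1   S2  S0 
   S2   S2  S3 
   S3   S4  S0 
   S4   S4  S5 
   S5   S4  S6 
 * S6   S4  S7 
   S7   S4  S7 
(> = start, * = accepting)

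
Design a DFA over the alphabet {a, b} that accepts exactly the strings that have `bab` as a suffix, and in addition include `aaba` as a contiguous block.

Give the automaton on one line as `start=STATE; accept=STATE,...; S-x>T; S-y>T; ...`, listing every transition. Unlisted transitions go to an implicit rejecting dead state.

start=S0; accept=S6; S0-a>S1; S0-b>S0; S1-a>S2; S1-b>S0; S2-a>S2; S2-b>S3; S3-a>S4; S3-b>S0; S4-a>S5; S4-b>S6; S5-a>S5; S5-b>S7; S6-a>S4; S6-b>S7; S7-a>S4; S7-b>S7

Handle the two conditions separately and then intersect. The first has 4 states tracking how much of the suffix `bab` has currently been matched; the second has 5 states tracking whether and how much of `aaba` has been seen. A product state is a pair (one from each), accepting exactly when both do. Minimizing collapses redundant product states.
An 8-state machine:
        a   b  
>  S0   S1  S0 
   S1   S2  S0 
   S2   S2  S3 
   S3   S4  S0 
   S4   S5  S6 
   S5   S5  S7 
 * S6   S4  S7 
   S7   S4  S7 
(> = start, * = accepting)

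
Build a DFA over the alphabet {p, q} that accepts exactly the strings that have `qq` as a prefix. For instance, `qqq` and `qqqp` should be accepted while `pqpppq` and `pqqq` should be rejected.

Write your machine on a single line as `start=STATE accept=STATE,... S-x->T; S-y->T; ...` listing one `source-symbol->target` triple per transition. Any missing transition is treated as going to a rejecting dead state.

Walk along `qq` while the input agrees: from A take `q` to B, and so on. Any deviation drops to the rejecting sink D. Once C is reached the prefix is confirmed and every continuation is accepted.
With 4 states:
       p  q 
>  A   D  B 
   B   D  C 
 * C   C  C 
   D   D  D 
(> = start, * = accepting)

start=A; accept=C; A-p->D; A-q->B; B-p->D; B-q->C; C-p->C; C-q->C; D-p->D; D-q->D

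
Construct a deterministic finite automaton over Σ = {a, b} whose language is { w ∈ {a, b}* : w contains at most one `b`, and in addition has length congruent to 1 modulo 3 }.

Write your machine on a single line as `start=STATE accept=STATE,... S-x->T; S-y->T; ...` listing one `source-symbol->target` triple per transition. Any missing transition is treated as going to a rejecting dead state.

start=q0; accept=q1,q2; q0-a->q1; q0-b->q2; q1-a->q3; q1-b->q4; q2-a->q4; q2-b->q5; q3-a->q0; q3-b->q6; q4-a->q6; q4-b->q5; q5-a->q5; q5-b->q5; q6-a->q2; q6-b->q5

Handle the two conditions separately and then intersect. The first has 3 states tracking the count of `b`s, saturating at 2; the second has 3 states tracking the input length modulo 3. A product state is a pair (one from each), accepting exactly when both do. Equivalent product states are then merged.
        a   b  
>  q0   q1  q2 
 * q1   q3  q4 
 * q2   q4  q5 
   q3   q0  q6 
   q4   q6  q5 
   q5   q5  q5 
   q6   q2  q5 
(> = start, * = accepting)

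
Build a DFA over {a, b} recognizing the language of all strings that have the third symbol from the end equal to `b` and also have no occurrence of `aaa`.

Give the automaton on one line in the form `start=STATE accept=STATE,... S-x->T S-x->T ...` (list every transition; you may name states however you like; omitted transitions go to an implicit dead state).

start=q0 accept=q7,q8,q9,q10 q0-a->q1 q0-b->q2 q1-a->q3 q1-b->q2 q2-a->q4 q2-b->q5 q3-a->q6 q3-b->q2 q4-a->q7 q4-b->q8 q5-a->q9 q5-b->q10 q6-a->q6 q6-b->q6 q7-a->q6 q7-b->q2 q8-a->q4 q8-b->q5 q9-a->q7 q9-b->q8 q10-a->q9 q10-b->q10

Build one automaton per condition and run them in lockstep. One (15 states) tracks the last 3 symbols read; the other (4 states) tracks partial matches of the forbidden pattern `aaa`. Each combined state is a pair, one component from each; accept when both components accept. Minimizing collapses redundant product states.
With 11 states:
          a    b  
>  q0     q1   q2 
   q1     q3   q2 
   q2     q4   q5 
   q3     q6   q2 
   q4     q7   q8 
   q5     q9  q10 
   q6     q6   q6 
 * q7     q6   q2 
 * q8     q4   q5 
 * q9     q7   q8 
 * q10    q9  q10 
(> = start, * = accepting)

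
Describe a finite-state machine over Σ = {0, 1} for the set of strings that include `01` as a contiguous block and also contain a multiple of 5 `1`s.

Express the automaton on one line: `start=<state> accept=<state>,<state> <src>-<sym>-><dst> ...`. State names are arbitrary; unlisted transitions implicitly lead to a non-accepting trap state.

Build one automaton per condition and run them in lockstep. The first has 3 states tracking whether and how much of `01` has been seen; the second has 5 states tracking the count of `1`s modulo 5. A product state is a pair (one from each), accepting exactly when both do. Minimizing collapses redundant product states.
          0    1  
>  q0     q1   q2 
   q1     q1   q3 
   q2     q3   q4 
   q3     q3   q5 
   q4     q5   q6 
   q5     q5   q7 
   q6     q7   q8 
   q7     q7   q9 
   q8     q9   q0 
   q9     q9  q10 
 * q10   q10   q3 
(> = start, * = accepting)

start=q0 accept=q10 q0-0->q1 q0-1->q2 q1-0->q1 q1-1->q3 q2-0->q3 q2-1->q4 q3-0->q3 q3-1->q5 q4-0->q5 q4-1->q6 q5-0->q5 q5-1->q7 q6-0->q7 q6-1->q8 q7-0->q7 q7-1->q9 q8-0->q9 q8-1->q0 q9-0->q9 q9-1->q10 q10-0->q10 q10-1->q3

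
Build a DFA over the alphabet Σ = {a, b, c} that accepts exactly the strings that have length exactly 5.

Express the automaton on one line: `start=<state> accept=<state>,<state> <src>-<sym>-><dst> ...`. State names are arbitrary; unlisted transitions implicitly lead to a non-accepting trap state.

start=q0 accept=q5 q0-a->q1 q0-b->q1 q0-c->q1 q1-a->q2 q1-b->q2 q1-c->q2 q2-a->q3 q2-b->q3 q2-c->q3 q3-a->q4 q3-b->q4 q3-c->q4 q4-a->q5 q4-b->q5 q4-c->q5 q5-a->q6 q5-b->q6 q5-c->q6 q6-a->q6 q6-b->q6 q6-c->q6

We only need to distinguish lengths 0, 1, …, 5, and '>5'. Chain q0 → q1 → q2 → q3 → q4 → q5 → q6 on every symbol, with q6 looping. Accepting states: {q5}.
A 7-state machine:
        a   b   c  
>  q0   q1  q1  q1 
   q1   q2  q2  q2 
   q2   q3  q3  q3 
   q3   q4  q4  q4 
   q4   q5  q5  q5 
 * q5   q6  q6  q6 
   q6   q6  q6  q6 
(> = start, * = accepting)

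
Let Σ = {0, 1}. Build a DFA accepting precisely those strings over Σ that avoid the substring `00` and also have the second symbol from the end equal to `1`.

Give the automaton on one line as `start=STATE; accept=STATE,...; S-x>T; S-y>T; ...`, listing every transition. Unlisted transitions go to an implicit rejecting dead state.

start=q0; accept=q4,q5; q0-0>q1; q0-1>q2; q1-0>q3; q1-1>q2; q2-0>q4; q2-1>q5; q3-0>q3; q3-1>q3; q4-0>q3; q4-1>q2; q5-0>q4; q5-1>q5

Handle the two conditions separately and then intersect. One (3 states) tracks partial matches of the forbidden pattern `00`; the other (7 states) tracks the last 2 symbols read. Each combined state is a pair, one component from each; accept when both components accept. After merging equivalent states the machine shrinks.
6 states suffice.
        0   1  
>  q0   q1  q2 
   q1   q3  q2 
   q2   q4  q5 
   q3   q3  q3 
 * q4   q3  q2 
 * q5   q4  q5 
(> = start, * = accepting)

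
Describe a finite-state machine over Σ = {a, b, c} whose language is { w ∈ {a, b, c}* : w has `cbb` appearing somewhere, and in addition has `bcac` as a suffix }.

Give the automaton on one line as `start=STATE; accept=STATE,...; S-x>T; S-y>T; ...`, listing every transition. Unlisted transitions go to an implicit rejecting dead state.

start=S0; accept=S11; S0-a>S0; S0-b>S1; S0-c>S2; S1-a>S0; S1-b>S1; S1-c>S3; S2-a>S0; S2-b>S4; S2-c>S2; S3-a>S5; S3-b>S4; S3-c>S2; S4-a>S0; S4-b>S6; S4-c>S3; S5-a>S0; S5-b>S1; S5-c>S7; S6-a>S8; S6-b>S6; S6-c>S9; S7-a>S0; S7-b>S4; S7-c>S2; S8-a>S8; S8-b>S6; S8-c>S8; S9-a>S10; S9-b>S6; S9-c>S8; S10-a>S8; S10-b>S6; S10-c>S11; S11-a>S8; S11-b>S6; S11-c>S8

Run two small machines in parallel and take their product. The first has 4 states tracking whether and how much of `cbb` has been seen; the second has 5 states tracking how much of the suffix `bcac` has currently been matched. A product state is a pair (one from each), accepting exactly when both do.
12 states suffice.
          a    b    c  
>  S0     S0   S1   S2 
   S1     S0   S1   S3 
   S2     S0   S4   S2 
   S3     S5   S4   S2 
   S4     S0   S6   S3 
   S5     S0   S1   S7 
   S6     S8   S6   S9 
   S7     S0   S4   S2 
   S8     S8   S6   S8 
   S9    S10   S6   S8 
   S10    S8   S6  S11 
 * S11    S8   S6   S8 
(> = start, * = accepting)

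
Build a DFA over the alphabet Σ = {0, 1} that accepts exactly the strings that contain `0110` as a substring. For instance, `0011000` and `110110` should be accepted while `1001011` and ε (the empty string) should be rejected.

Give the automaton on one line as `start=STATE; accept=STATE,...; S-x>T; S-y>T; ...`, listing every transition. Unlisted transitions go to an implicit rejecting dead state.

States S0..S3 record the length of the longest prefix of `0110` that matches the current input suffix. Reaching S4 means `0110` has been seen, and we stay there forever. Accept from S4.
With 5 states:
        0   1  
>  S0   S1  S0 
   S1   S1  S2 
   S2   S1  S3 
   S3   S4  S0 
 * S4   S4  S4 
(> = start, * = accepting)

start=S0; accept=S4; S0-0>S1; S0-1>S0; S1-0>S1; S1-1>S2; S2-0>S1; S2-1>S3; S3-0>S4; S3-1>S0; S4-0>S4; S4-1>S4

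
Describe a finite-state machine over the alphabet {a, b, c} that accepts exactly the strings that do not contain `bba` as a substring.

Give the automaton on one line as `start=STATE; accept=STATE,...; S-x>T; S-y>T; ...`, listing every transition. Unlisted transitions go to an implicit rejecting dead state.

Track partial matches of the forbidden pattern `bba`. State q3 is a dead state reached once `bba` has occurred; every other state accepts. q0 means no part of `bba` is currently matched.
4 states suffice.
        a   b   c  
>* q0   q0  q1  q0 
 * q1   q0  q2  q0 
 * q2   q3  q2  q0 
   q3   q3  q3  q3 
(> = start, * = accepting)

start=q0; accept=q0,q1,q2; q0-a>q0; q0-b>q1; q0-c>q0; q1-a>q0; q1-b>q2; q1-c>q0; q2-a>q3; q2-b>q2; q2-c>q0; q3-a>q3; q3-b>q3; q3-c>q3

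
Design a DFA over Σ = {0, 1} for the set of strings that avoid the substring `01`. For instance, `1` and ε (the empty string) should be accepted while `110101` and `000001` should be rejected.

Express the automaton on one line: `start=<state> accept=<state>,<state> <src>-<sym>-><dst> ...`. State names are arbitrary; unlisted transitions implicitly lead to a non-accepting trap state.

start=s0 accept=s0,s1 s0-0->s1 s0-1->s0 s1-0->s1 s1-1->s2 s2-0->s2 s2-1->s2

This is the complement of 'contains `01`'. Use the same substring-matching states — s0 through s2 holding how much of `01` has just been matched — but flip the accepting set: everything except the trap s2 accepts.
3 states suffice.
        0   1  
>* s0   s1  s0 
 * s1   s1  s2 
   s2   s2  s2 
(> = start, * = accepting)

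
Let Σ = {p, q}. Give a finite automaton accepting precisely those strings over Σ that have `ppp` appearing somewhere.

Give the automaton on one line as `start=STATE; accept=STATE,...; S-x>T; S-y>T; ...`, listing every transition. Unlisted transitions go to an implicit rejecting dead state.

start=s0; accept=s3; s0-p>s1; s0-q>s0; s1-p>s2; s1-q>s0; s2-p>s3; s2-q>s0; s3-p>s3; s3-q>s3

Track how much of `ppp` has been matched so far: state s0 is no progress, s3 is the absorbing accept state reached once `ppp` has occurred. Intermediate states record partial matches; on a mismatch, fall back to the longest reusable overlap.
A 4-state machine:
        p   q  
>  s0   s1  s0 
   s1   s2  s0 
   s2   s3  s0 
 * s3   s3  s3 
(> = start, * = accepting)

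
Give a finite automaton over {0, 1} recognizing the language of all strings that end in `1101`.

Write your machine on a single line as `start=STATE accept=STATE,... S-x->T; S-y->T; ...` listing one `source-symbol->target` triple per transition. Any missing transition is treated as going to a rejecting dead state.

Let each state record the length of the longest suffix of the input read so far that is also a prefix of `1101`. B means the last symbol is `1`; C means the last 2 symbols are `11`; D means the last 3 symbols are `110`; E means the last 4 symbols are `1101`. Accept only at E, where the string currently ends in `1101`.
5 states suffice.
       0  1 
>  A   A  B 
   B   A  C 
   C   D  C 
   D   A  E 
 * E   A  C 
(> = start, * = accepting)

start=A; accept=E; A-0->A; A-1->B; B-0->A; B-1->C; C-0->D; C-1->C; D-0->A; D-1->E; E-0->A; E-1->C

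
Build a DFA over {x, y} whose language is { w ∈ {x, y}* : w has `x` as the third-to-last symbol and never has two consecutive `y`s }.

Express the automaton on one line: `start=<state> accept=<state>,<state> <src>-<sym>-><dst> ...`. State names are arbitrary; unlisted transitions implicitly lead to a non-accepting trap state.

start=q0 accept=q6,q7,q8 q0-x->q1 q0-y->q2 q1-x->q3 q1-y->q4 q2-x->q1 q2-y->q5 q3-x->q6 q3-y->q7 q4-x->q8 q4-y->q5 q5-x->q5 q5-y->q5 q6-x->q6 q6-y->q7 q7-x->q8 q7-y->q5 q8-x->q3 q8-y->q4

Run two small machines in parallel and take their product. The first has 15 states tracking the last 3 symbols read; the second has 3 states tracking partial matches of the forbidden pattern `yy`. A product state is a pair (one from each), accepting exactly when both do. After merging equivalent states the machine shrinks.
9 states suffice.
        x   y  
>  q0   q1  q2 
   q1   q3  q4 
   q2   q1  q5 
   q3   q6  q7 
   q4   q8  q5 
   q5   q5  q5 
 * q6   q6  q7 
 * q7   q8  q5 
 * q8   q3  q4 
(> = start, * = accepting)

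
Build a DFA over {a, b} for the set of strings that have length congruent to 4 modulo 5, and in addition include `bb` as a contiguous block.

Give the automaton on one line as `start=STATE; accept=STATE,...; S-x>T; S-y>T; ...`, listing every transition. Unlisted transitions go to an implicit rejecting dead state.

Run two small machines in parallel and take their product. The first has 5 states tracking the input length modulo 5; the second has 3 states tracking whether and how much of `bb` has been seen. A product state is a pair (one from each), accepting exactly when both do.
With 15 states:
          a    b  
>  q0     q1   q2 
   q1     q3   q4 
   q2     q3   q5 
   q3     q6   q7 
   q4     q6   q8 
   q5     q8   q8 
   q6     q9  q10 
   q7     q9  q11 
   q8    q11  q11 
   q9     q0  q12 
   q10    q0  q13 
 * q11   q13  q13 
   q12    q1  q14 
   q13   q14  q14 
   q14    q5   q5 
(> = start, * = accepting)

start=q0; accept=q11; q0-a>q1; q0-b>q2; q1-a>q3; q1-b>q4; q2-a>q3; q2-b>q5; q3-a>q6; q3-b>q7; q4-a>q6; q4-b>q8; q5-a>q8; q5-b>q8; q6-a>q9; q6-b>q10; q7-a>q9; q7-b>q11; q8-a>q11; q8-b>q11; q9-a>q0; q9-b>q12; q10-a>q0; q10-b>q13; q11-a>q13; q11-b>q13; q12-a>q1; q12-b>q14; q13-a>q14; q13-b>q14; q14-a>q5; q14-b>q5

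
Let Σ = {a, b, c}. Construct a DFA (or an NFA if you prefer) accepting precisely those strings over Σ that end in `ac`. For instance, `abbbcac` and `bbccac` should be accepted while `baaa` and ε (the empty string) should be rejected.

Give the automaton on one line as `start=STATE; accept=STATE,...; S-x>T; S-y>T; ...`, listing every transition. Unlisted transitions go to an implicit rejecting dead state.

Remember how much of `ac` the current input suffix matches. State q0 means no match yet; q1 means the last symbol is `a`; q2 means the last 2 symbols are `ac`. Only q2 accepts. On a mismatch, fall back to the longest proper suffix that is still a prefix of `ac`.
        a   b   c  
>  q0   q1  q0  q0 
   q1   q1  q0  q2 
 * q2   q1  q0  q0 
(> = start, * = accepting)

start=q0; accept=q2; q0-a>q1; q0-b>q0; q0-c>q0; q1-a>q1; q1-b>q0; q1-c>q2; q2-a>q1; q2-b>q0; q2-c>q0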